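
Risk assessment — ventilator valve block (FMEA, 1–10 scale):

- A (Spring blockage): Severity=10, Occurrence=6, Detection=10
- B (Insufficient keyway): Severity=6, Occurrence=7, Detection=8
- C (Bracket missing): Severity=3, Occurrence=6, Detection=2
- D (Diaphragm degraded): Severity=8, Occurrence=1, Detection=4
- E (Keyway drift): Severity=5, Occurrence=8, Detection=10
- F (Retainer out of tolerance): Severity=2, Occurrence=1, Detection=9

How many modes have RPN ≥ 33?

4

RPN = Severity × Occurrence × Detection:
  A: 10 × 6 × 10 = 600
  B: 6 × 7 × 8 = 336
  C: 3 × 6 × 2 = 36
  D: 8 × 1 × 4 = 32
  E: 5 × 8 × 10 = 400
  F: 2 × 1 × 9 = 18
Modes with RPN ≥ 33: A (600), B (336), C (36), E (400) → 4.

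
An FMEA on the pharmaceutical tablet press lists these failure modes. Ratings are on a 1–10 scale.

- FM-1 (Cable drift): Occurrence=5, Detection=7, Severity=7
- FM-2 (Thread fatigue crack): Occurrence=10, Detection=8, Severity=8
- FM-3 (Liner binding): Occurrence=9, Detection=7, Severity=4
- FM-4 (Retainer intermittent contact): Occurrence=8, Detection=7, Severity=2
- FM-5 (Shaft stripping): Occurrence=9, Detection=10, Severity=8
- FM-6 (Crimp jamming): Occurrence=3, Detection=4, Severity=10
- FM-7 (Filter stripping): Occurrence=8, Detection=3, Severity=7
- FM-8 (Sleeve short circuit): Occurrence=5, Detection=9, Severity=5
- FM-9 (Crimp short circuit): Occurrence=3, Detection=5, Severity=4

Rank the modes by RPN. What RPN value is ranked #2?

RPN = Severity × Occurrence × Detection:
  FM-1: 7 × 5 × 7 = 245
  FM-2: 8 × 10 × 8 = 640
  FM-3: 4 × 9 × 7 = 252
  FM-4: 2 × 8 × 7 = 112
  FM-5: 8 × 9 × 10 = 720
  FM-6: 10 × 3 × 4 = 120
  FM-7: 7 × 8 × 3 = 168
  FM-8: 5 × 5 × 9 = 225
  FM-9: 4 × 3 × 5 = 60
Sorted descending: 720, 640, 252, 245, 225, 168, 120, 112, 60.
The second-highest RPN is 640 (FM-2).

640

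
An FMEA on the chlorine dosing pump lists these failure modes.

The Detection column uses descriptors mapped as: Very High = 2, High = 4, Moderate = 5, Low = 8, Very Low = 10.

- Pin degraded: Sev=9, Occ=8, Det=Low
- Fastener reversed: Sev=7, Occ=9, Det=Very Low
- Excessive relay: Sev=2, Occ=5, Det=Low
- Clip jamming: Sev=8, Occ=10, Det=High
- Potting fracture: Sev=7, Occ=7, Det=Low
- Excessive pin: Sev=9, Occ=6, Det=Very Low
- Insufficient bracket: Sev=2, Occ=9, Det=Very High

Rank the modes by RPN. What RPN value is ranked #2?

RPN = Severity × Occurrence × Detection:
  Pin degraded: 9 × 8 × 8 = 576
  Fastener reversed: 7 × 9 × 10 = 630
  Excessive relay: 2 × 5 × 8 = 80
  Clip jamming: 8 × 10 × 4 = 320
  Potting fracture: 7 × 7 × 8 = 392
  Excessive pin: 9 × 6 × 10 = 540
  Insufficient bracket: 2 × 9 × 2 = 36
Sorted descending: 630, 576, 540, 392, 320, 80, 36.
The second-highest RPN is 576 (Pin degraded).

576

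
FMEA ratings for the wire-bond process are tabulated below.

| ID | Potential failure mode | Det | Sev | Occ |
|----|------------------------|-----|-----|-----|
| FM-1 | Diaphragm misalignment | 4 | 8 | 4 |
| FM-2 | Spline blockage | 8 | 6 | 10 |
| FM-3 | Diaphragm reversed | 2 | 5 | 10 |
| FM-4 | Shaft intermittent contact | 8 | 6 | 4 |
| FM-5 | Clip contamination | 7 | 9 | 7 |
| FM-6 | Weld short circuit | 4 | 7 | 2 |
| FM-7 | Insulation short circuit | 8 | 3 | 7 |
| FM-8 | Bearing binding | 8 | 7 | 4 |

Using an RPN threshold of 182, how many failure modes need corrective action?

RPN = Severity × Occurrence × Detection:
  FM-1: 8 × 4 × 4 = 128
  FM-2: 6 × 10 × 8 = 480
  FM-3: 5 × 10 × 2 = 100
  FM-4: 6 × 4 × 8 = 192
  FM-5: 9 × 7 × 7 = 441
  FM-6: 7 × 2 × 4 = 56
  FM-7: 3 × 7 × 8 = 168
  FM-8: 7 × 4 × 8 = 224
Modes with RPN ≥ 182: FM-2 (480), FM-4 (192), FM-5 (441), FM-8 (224) → 4.

4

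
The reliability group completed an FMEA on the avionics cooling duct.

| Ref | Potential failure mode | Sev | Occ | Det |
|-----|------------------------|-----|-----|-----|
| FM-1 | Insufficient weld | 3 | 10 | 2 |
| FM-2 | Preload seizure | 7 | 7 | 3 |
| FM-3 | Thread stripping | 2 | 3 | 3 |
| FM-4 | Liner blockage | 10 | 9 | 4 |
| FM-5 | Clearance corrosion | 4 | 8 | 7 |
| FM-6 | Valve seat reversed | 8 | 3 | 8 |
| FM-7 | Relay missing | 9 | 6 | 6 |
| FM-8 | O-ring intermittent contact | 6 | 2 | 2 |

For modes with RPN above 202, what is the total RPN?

RPN = Severity × Occurrence × Detection:
  FM-1: 3 × 10 × 2 = 60
  FM-2: 7 × 7 × 3 = 147
  FM-3: 2 × 3 × 3 = 18
  FM-4: 10 × 9 × 4 = 360
  FM-5: 4 × 8 × 7 = 224
  FM-6: 8 × 3 × 8 = 192
  FM-7: 9 × 6 × 6 = 324
  FM-8: 6 × 2 × 2 = 24
RPN > 202: FM-4 (360), FM-5 (224), FM-7 (324).
Sum: 360 + 224 + 324 = 908.

908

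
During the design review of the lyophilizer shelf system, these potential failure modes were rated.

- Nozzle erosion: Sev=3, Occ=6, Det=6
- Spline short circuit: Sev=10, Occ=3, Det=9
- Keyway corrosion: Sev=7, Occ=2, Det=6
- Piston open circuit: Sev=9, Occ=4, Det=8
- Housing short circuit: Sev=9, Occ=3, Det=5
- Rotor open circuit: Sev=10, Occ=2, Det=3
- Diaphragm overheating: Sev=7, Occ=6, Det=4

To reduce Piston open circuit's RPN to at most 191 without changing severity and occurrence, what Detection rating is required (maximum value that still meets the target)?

Piston open circuit: S=9, O=4, D=8 → current RPN = 288.
Fixed product = 36. Need 36 × D ≤ 191, so D ≤ 191/36 = 5.31.
Maximum integer Detection rating = 5 (gives RPN 180; D=6 would give 216 > 191).

5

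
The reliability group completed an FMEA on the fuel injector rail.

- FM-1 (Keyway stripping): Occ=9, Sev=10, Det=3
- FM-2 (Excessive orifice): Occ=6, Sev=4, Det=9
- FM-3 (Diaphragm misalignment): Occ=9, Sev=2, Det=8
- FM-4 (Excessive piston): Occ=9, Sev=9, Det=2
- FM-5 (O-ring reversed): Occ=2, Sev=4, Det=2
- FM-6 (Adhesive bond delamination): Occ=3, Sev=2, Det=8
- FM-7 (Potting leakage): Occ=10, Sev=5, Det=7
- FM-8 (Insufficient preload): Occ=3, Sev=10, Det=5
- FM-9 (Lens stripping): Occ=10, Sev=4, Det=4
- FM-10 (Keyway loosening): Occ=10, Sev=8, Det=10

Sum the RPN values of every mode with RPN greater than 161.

1798

RPN = Severity × Occurrence × Detection:
  FM-1: 10 × 9 × 3 = 270
  FM-2: 4 × 6 × 9 = 216
  FM-3: 2 × 9 × 8 = 144
  FM-4: 9 × 9 × 2 = 162
  FM-5: 4 × 2 × 2 = 16
  FM-6: 2 × 3 × 8 = 48
  FM-7: 5 × 10 × 7 = 350
  FM-8: 10 × 3 × 5 = 150
  FM-9: 4 × 10 × 4 = 160
  FM-10: 8 × 10 × 10 = 800
RPN > 161: FM-1 (270), FM-2 (216), FM-4 (162), FM-7 (350), FM-10 (800).
Sum: 270 + 216 + 162 + 350 + 800 = 1798.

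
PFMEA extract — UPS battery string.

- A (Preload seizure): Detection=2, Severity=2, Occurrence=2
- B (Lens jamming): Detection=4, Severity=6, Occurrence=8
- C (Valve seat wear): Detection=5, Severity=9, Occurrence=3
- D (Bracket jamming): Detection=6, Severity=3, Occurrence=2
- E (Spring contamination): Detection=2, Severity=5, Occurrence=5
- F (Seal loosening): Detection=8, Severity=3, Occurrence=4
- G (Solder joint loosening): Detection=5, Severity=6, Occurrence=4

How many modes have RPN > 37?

RPN = Severity × Occurrence × Detection:
  A: 2 × 2 × 2 = 8
  B: 6 × 8 × 4 = 192
  C: 9 × 3 × 5 = 135
  D: 3 × 2 × 6 = 36
  E: 5 × 5 × 2 = 50
  F: 3 × 4 × 8 = 96
  G: 6 × 4 × 5 = 120
Modes with RPN > 37: B (192), C (135), E (50), F (96), G (120) → 5.

5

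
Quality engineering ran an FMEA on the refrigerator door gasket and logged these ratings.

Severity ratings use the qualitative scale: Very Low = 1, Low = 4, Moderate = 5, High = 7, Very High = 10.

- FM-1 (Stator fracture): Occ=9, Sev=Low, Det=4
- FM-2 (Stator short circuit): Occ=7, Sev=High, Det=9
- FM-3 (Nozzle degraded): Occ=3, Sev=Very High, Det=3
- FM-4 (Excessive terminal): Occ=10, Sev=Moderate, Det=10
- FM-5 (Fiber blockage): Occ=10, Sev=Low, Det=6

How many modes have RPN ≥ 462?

RPN = Severity × Occurrence × Detection:
  FM-1: 4 × 9 × 4 = 144
  FM-2: 7 × 7 × 9 = 441
  FM-3: 10 × 3 × 3 = 90
  FM-4: 5 × 10 × 10 = 500
  FM-5: 4 × 10 × 6 = 240
Modes with RPN ≥ 462: FM-4 (500) → 1.

1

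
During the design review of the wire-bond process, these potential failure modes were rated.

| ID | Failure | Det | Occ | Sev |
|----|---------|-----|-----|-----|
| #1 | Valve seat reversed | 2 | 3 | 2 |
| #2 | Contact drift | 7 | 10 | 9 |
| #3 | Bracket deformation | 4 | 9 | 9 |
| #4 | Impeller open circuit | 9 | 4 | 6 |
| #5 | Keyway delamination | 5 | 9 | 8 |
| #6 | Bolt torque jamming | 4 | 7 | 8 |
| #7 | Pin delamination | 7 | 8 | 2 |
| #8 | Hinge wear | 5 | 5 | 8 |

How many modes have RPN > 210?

RPN = Severity × Occurrence × Detection:
  #1: 2 × 3 × 2 = 12
  #2: 9 × 10 × 7 = 630
  #3: 9 × 9 × 4 = 324
  #4: 6 × 4 × 9 = 216
  #5: 8 × 9 × 5 = 360
  #6: 8 × 7 × 4 = 224
  #7: 2 × 8 × 7 = 112
  #8: 8 × 5 × 5 = 200
Modes with RPN > 210: #2 (630), #3 (324), #4 (216), #5 (360), #6 (224) → 5.

5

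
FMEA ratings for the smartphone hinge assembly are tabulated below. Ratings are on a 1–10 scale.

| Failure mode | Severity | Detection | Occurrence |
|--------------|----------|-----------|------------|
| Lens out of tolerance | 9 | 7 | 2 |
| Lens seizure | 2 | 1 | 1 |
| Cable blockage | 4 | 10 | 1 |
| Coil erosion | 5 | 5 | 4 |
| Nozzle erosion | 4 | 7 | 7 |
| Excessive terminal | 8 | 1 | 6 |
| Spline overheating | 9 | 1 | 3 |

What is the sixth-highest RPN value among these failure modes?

RPN = Severity × Occurrence × Detection:
  Lens out of tolerance: 9 × 2 × 7 = 126
  Lens seizure: 2 × 1 × 1 = 2
  Cable blockage: 4 × 1 × 10 = 40
  Coil erosion: 5 × 4 × 5 = 100
  Nozzle erosion: 4 × 7 × 7 = 196
  Excessive terminal: 8 × 6 × 1 = 48
  Spline overheating: 9 × 3 × 1 = 27
Sorted descending: 196, 126, 100, 48, 40, 27, 2.
The sixth-highest RPN is 27 (Spline overheating).

27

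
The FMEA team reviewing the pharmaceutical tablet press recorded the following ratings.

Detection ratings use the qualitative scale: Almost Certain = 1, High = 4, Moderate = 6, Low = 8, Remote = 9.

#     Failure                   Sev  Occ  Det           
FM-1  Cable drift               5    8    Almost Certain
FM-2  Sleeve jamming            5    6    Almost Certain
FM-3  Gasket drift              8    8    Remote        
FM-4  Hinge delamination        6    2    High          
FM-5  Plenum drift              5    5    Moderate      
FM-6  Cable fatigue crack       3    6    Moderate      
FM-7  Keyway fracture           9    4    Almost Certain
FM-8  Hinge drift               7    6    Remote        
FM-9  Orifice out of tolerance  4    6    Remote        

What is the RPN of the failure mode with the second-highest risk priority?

RPN = Severity × Occurrence × Detection:
  FM-1: 5 × 8 × 1 = 40
  FM-2: 5 × 6 × 1 = 30
  FM-3: 8 × 8 × 9 = 576
  FM-4: 6 × 2 × 4 = 48
  FM-5: 5 × 5 × 6 = 150
  FM-6: 3 × 6 × 6 = 108
  FM-7: 9 × 4 × 1 = 36
  FM-8: 7 × 6 × 9 = 378
  FM-9: 4 × 6 × 9 = 216
Sorted descending: 576, 378, 216, 150, 108, 48, 40, 36, 30.
The second-highest RPN is 378 (FM-8).

378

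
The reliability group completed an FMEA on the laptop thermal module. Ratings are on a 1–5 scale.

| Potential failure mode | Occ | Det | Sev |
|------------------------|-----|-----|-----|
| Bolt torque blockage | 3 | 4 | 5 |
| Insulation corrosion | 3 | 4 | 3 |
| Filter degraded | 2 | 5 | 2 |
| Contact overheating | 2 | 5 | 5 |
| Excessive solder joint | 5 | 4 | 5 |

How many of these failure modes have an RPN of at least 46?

RPN = Severity × Occurrence × Detection:
  Bolt torque blockage: 5 × 3 × 4 = 60
  Insulation corrosion: 3 × 3 × 4 = 36
  Filter degraded: 2 × 2 × 5 = 20
  Contact overheating: 5 × 2 × 5 = 50
  Excessive solder joint: 5 × 5 × 4 = 100
Modes with RPN ≥ 46: Bolt torque blockage (60), Contact overheating (50), Excessive solder joint (100) → 3.

3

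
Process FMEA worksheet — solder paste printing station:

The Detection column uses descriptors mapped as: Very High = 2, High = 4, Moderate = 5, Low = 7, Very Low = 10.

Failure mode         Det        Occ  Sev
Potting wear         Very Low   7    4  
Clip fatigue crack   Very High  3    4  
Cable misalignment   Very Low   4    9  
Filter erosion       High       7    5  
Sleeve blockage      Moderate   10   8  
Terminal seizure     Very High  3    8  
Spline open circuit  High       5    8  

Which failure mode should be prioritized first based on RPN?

Sleeve blockage

RPN = Severity × Occurrence × Detection:
  Potting wear: 4 × 7 × 10 = 280
  Clip fatigue crack: 4 × 3 × 2 = 24
  Cable misalignment: 9 × 4 × 10 = 360
  Filter erosion: 5 × 7 × 4 = 140
  Sleeve blockage: 8 × 10 × 5 = 400
  Terminal seizure: 8 × 3 × 2 = 48
  Spline open circuit: 8 × 5 × 4 = 160
Highest RPN is 400 → Sleeve blockage.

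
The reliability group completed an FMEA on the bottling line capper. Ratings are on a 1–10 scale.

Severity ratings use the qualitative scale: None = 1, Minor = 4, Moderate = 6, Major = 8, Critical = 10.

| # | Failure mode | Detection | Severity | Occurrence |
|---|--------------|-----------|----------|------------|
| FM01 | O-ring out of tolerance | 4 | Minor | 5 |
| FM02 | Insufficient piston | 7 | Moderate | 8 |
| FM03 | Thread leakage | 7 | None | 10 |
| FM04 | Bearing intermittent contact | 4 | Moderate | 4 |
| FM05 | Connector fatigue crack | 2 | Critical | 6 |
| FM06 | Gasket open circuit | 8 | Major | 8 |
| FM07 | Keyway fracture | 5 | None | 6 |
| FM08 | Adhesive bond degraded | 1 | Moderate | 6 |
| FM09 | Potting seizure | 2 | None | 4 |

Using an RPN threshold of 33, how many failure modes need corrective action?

RPN = Severity × Occurrence × Detection:
  FM01: 4 × 5 × 4 = 80
  FM02: 6 × 8 × 7 = 336
  FM03: 1 × 10 × 7 = 70
  FM04: 6 × 4 × 4 = 96
  FM05: 10 × 6 × 2 = 120
  FM06: 8 × 8 × 8 = 512
  FM07: 1 × 6 × 5 = 30
  FM08: 6 × 6 × 1 = 36
  FM09: 1 × 4 × 2 = 8
Modes with RPN ≥ 33: FM01 (80), FM02 (336), FM03 (70), FM04 (96), FM05 (120), FM06 (512), FM08 (36) → 7.

7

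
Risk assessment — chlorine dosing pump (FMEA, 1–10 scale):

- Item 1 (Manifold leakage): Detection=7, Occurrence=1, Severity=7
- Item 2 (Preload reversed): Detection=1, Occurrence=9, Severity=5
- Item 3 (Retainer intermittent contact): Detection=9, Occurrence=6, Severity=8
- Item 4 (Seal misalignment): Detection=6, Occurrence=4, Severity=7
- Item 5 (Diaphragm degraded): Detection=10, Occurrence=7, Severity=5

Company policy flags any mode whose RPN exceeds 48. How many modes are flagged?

RPN = Severity × Occurrence × Detection:
  Item 1: 7 × 1 × 7 = 49
  Item 2: 5 × 9 × 1 = 45
  Item 3: 8 × 6 × 9 = 432
  Item 4: 7 × 4 × 6 = 168
  Item 5: 5 × 7 × 10 = 350
Modes with RPN > 48: Item 1 (49), Item 3 (432), Item 4 (168), Item 5 (350) → 4.

4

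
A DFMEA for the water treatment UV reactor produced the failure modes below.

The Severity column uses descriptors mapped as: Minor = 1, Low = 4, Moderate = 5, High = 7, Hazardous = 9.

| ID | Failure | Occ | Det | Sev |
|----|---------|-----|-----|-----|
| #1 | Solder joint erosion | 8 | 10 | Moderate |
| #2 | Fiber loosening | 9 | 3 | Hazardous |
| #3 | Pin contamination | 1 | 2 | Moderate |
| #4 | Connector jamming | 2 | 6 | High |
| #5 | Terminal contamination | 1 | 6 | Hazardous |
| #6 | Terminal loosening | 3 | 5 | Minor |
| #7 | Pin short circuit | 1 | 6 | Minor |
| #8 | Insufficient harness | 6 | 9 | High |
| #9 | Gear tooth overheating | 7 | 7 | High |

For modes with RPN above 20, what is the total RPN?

1502

RPN = Severity × Occurrence × Detection:
  #1: 5 × 8 × 10 = 400
  #2: 9 × 9 × 3 = 243
  #3: 5 × 1 × 2 = 10
  #4: 7 × 2 × 6 = 84
  #5: 9 × 1 × 6 = 54
  #6: 1 × 3 × 5 = 15
  #7: 1 × 1 × 6 = 6
  #8: 7 × 6 × 9 = 378
  #9: 7 × 7 × 7 = 343
RPN > 20: #1 (400), #2 (243), #4 (84), #5 (54), #8 (378), #9 (343).
Sum: 400 + 243 + 84 + 54 + 378 + 343 = 1502.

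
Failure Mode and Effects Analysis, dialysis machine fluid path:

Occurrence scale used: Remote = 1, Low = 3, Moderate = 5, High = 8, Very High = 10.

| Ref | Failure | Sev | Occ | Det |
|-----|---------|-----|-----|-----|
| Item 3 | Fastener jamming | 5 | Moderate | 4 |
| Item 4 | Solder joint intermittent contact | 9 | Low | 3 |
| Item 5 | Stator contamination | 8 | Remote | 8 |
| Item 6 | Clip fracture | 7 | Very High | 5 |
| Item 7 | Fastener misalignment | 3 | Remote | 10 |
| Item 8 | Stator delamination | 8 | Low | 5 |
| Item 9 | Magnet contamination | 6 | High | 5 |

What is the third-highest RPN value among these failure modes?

RPN = Severity × Occurrence × Detection:
  Item 3: 5 × 5 × 4 = 100
  Item 4: 9 × 3 × 3 = 81
  Item 5: 8 × 1 × 8 = 64
  Item 6: 7 × 10 × 5 = 350
  Item 7: 3 × 1 × 10 = 30
  Item 8: 8 × 3 × 5 = 120
  Item 9: 6 × 8 × 5 = 240
Sorted descending: 350, 240, 120, 100, 81, 64, 30.
The third-highest RPN is 120 (Item 8).

120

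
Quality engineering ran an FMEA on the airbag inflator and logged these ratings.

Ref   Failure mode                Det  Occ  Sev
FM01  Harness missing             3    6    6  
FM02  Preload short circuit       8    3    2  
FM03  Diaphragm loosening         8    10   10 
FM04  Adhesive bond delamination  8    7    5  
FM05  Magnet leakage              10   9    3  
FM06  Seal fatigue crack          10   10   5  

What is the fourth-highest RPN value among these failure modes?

270

RPN = Severity × Occurrence × Detection:
  FM01: 6 × 6 × 3 = 108
  FM02: 2 × 3 × 8 = 48
  FM03: 10 × 10 × 8 = 800
  FM04: 5 × 7 × 8 = 280
  FM05: 3 × 9 × 10 = 270
  FM06: 5 × 10 × 10 = 500
Sorted descending: 800, 500, 280, 270, 108, 48.
The fourth-highest RPN is 270 (FM05).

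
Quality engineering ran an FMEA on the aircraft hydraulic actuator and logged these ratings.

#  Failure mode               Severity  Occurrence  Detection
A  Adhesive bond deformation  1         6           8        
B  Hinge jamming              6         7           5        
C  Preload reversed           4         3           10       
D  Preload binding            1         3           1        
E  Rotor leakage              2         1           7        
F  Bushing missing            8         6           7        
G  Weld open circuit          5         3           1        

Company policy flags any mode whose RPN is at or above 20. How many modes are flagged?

4

RPN = Severity × Occurrence × Detection:
  A: 1 × 6 × 8 = 48
  B: 6 × 7 × 5 = 210
  C: 4 × 3 × 10 = 120
  D: 1 × 3 × 1 = 3
  E: 2 × 1 × 7 = 14
  F: 8 × 6 × 7 = 336
  G: 5 × 3 × 1 = 15
Modes with RPN ≥ 20: A (48), B (210), C (120), F (336) → 4.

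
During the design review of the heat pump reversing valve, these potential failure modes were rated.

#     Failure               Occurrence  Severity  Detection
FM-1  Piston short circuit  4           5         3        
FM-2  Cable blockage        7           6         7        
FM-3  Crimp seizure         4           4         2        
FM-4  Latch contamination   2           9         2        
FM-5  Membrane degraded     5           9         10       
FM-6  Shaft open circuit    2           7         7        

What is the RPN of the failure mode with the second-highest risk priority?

RPN = Severity × Occurrence × Detection:
  FM-1: 5 × 4 × 3 = 60
  FM-2: 6 × 7 × 7 = 294
  FM-3: 4 × 4 × 2 = 32
  FM-4: 9 × 2 × 2 = 36
  FM-5: 9 × 5 × 10 = 450
  FM-6: 7 × 2 × 7 = 98
Sorted descending: 450, 294, 98, 60, 36, 32.
The second-highest RPN is 294 (FM-2).

294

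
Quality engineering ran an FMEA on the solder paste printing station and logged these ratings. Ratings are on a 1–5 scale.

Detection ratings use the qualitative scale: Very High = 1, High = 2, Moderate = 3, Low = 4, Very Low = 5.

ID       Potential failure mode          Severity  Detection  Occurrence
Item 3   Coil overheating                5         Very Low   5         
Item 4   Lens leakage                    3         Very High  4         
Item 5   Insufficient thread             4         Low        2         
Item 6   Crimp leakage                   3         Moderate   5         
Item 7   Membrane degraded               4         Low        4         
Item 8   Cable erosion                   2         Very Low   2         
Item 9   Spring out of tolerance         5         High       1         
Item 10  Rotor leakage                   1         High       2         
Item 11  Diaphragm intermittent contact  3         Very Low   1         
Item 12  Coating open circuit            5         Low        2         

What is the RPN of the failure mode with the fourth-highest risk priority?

40

RPN = Severity × Occurrence × Detection:
  Item 3: 5 × 5 × 5 = 125
  Item 4: 3 × 4 × 1 = 12
  Item 5: 4 × 2 × 4 = 32
  Item 6: 3 × 5 × 3 = 45
  Item 7: 4 × 4 × 4 = 64
  Item 8: 2 × 2 × 5 = 20
  Item 9: 5 × 1 × 2 = 10
  Item 10: 1 × 2 × 2 = 4
  Item 11: 3 × 1 × 5 = 15
  Item 12: 5 × 2 × 4 = 40
Sorted descending: 125, 64, 45, 40, 32, 20, 15, 12, 10, 4.
The fourth-highest RPN is 40 (Item 12).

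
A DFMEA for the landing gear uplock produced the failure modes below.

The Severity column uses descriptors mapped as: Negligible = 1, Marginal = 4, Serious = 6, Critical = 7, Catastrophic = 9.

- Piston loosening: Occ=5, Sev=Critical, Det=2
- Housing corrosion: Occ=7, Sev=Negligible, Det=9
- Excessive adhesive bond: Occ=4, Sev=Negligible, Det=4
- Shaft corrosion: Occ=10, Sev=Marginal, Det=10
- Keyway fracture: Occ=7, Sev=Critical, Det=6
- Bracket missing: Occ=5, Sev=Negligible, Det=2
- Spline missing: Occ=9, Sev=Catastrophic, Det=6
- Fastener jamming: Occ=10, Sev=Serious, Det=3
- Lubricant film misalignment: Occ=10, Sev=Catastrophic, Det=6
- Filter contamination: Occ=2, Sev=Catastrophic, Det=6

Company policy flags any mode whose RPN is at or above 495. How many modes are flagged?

RPN = Severity × Occurrence × Detection:
  Piston loosening: 7 × 5 × 2 = 70
  Housing corrosion: 1 × 7 × 9 = 63
  Excessive adhesive bond: 1 × 4 × 4 = 16
  Shaft corrosion: 4 × 10 × 10 = 400
  Keyway fracture: 7 × 7 × 6 = 294
  Bracket missing: 1 × 5 × 2 = 10
  Spline missing: 9 × 9 × 6 = 486
  Fastener jamming: 6 × 10 × 3 = 180
  Lubricant film misalignment: 9 × 10 × 6 = 540
  Filter contamination: 9 × 2 × 6 = 108
Modes with RPN ≥ 495: Lubricant film misalignment (540) → 1.

1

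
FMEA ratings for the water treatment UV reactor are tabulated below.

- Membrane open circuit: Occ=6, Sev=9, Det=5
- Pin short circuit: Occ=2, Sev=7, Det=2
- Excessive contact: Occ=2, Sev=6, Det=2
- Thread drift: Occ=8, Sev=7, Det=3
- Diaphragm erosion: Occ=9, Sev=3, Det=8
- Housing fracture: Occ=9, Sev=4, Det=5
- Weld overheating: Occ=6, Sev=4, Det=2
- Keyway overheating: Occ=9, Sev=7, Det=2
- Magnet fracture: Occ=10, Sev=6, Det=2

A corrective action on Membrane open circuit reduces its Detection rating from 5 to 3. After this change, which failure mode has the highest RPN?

Diaphragm erosion

RPN = Severity × Occurrence × Detection:
  Membrane open circuit: 9 × 6 × 5 = 270
  Pin short circuit: 7 × 2 × 2 = 28
  Excessive contact: 6 × 2 × 2 = 24
  Thread drift: 7 × 8 × 3 = 168
  Diaphragm erosion: 3 × 9 × 8 = 216
  Housing fracture: 4 × 9 × 5 = 180
  Weld overheating: 4 × 6 × 2 = 48
  Keyway overheating: 7 × 9 × 2 = 126
  Magnet fracture: 6 × 10 × 2 = 120
After action: Membrane open circuit → 9 × 6 × 3 = 162.
Revised RPNs: Diaphragm erosion=216, Housing fracture=180, Thread drift=168, Membrane open circuit=162, Keyway overheating=126, Magnet fracture=120, Weld overheating=48, Pin short circuit=28, Excessive contact=24.
Highest is now Diaphragm erosion (216).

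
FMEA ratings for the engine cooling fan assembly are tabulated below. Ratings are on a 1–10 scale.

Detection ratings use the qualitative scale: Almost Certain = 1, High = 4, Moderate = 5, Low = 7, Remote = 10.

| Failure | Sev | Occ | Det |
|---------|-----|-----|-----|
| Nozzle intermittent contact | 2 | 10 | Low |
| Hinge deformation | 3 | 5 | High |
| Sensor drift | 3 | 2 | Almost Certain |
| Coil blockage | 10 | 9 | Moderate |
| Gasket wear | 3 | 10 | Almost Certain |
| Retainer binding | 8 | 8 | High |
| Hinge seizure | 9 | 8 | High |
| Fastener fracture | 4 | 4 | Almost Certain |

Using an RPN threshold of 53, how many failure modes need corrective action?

RPN = Severity × Occurrence × Detection:
  Nozzle intermittent contact: 2 × 10 × 7 = 140
  Hinge deformation: 3 × 5 × 4 = 60
  Sensor drift: 3 × 2 × 1 = 6
  Coil blockage: 10 × 9 × 5 = 450
  Gasket wear: 3 × 10 × 1 = 30
  Retainer binding: 8 × 8 × 4 = 256
  Hinge seizure: 9 × 8 × 4 = 288
  Fastener fracture: 4 × 4 × 1 = 16
Modes with RPN ≥ 53: Nozzle intermittent contact (140), Hinge deformation (60), Coil blockage (450), Retainer binding (256), Hinge seizure (288) → 5.

5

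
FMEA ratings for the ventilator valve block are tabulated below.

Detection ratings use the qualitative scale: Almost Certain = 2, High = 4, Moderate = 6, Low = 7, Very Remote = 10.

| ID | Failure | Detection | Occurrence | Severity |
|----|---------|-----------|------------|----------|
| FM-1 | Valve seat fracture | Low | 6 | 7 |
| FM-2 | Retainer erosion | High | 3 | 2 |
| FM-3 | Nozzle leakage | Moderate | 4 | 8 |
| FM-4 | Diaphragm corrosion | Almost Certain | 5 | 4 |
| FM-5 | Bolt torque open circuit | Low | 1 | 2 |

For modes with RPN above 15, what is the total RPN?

550

RPN = Severity × Occurrence × Detection:
  FM-1: 7 × 6 × 7 = 294
  FM-2: 2 × 3 × 4 = 24
  FM-3: 8 × 4 × 6 = 192
  FM-4: 4 × 5 × 2 = 40
  FM-5: 2 × 1 × 7 = 14
RPN > 15: FM-1 (294), FM-2 (24), FM-3 (192), FM-4 (40).
Sum: 294 + 24 + 192 + 40 = 550.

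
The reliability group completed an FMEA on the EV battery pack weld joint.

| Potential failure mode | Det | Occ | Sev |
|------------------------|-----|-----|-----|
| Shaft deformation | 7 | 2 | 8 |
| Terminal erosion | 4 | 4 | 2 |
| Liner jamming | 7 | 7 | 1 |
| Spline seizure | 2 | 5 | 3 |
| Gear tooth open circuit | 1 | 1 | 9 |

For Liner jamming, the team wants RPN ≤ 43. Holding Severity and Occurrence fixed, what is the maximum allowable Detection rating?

6

Liner jamming: S=1, O=7, D=7 → current RPN = 49.
Fixed product = 7. Need 7 × D ≤ 43, so D ≤ 43/7 = 6.14.
Maximum integer Detection rating = 6 (gives RPN 42; D=7 would give 49 > 43).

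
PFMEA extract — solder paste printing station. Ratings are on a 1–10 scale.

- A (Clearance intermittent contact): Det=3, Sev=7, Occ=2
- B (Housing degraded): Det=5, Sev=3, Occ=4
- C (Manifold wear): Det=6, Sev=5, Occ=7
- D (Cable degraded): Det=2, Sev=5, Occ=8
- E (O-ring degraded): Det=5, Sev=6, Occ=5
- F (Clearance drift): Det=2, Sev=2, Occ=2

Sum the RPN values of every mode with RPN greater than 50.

RPN = Severity × Occurrence × Detection:
  A: 7 × 2 × 3 = 42
  B: 3 × 4 × 5 = 60
  C: 5 × 7 × 6 = 210
  D: 5 × 8 × 2 = 80
  E: 6 × 5 × 5 = 150
  F: 2 × 2 × 2 = 8
RPN > 50: B (60), C (210), D (80), E (150).
Sum: 60 + 210 + 80 + 150 = 500.

500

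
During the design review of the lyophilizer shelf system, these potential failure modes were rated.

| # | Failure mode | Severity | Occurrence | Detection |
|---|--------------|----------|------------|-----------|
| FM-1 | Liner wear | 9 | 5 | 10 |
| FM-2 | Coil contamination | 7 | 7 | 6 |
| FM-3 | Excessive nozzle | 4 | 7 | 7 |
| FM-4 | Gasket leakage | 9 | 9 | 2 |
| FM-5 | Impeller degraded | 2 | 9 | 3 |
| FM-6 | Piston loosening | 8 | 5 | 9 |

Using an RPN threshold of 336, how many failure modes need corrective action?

2

RPN = Severity × Occurrence × Detection:
  FM-1: 9 × 5 × 10 = 450
  FM-2: 7 × 7 × 6 = 294
  FM-3: 4 × 7 × 7 = 196
  FM-4: 9 × 9 × 2 = 162
  FM-5: 2 × 9 × 3 = 54
  FM-6: 8 × 5 × 9 = 360
Modes with RPN ≥ 336: FM-1 (450), FM-6 (360) → 2.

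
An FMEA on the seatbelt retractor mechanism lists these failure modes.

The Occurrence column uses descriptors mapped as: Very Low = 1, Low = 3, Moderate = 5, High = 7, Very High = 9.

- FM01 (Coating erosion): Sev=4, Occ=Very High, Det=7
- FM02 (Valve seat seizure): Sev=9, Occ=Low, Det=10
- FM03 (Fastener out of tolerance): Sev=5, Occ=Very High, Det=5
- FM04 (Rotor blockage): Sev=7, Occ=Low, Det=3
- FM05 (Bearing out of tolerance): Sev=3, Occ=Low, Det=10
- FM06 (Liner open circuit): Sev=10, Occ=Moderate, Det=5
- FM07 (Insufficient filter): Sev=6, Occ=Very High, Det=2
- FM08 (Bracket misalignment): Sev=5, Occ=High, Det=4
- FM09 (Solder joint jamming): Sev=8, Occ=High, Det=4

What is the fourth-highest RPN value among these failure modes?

RPN = Severity × Occurrence × Detection:
  FM01: 4 × 9 × 7 = 252
  FM02: 9 × 3 × 10 = 270
  FM03: 5 × 9 × 5 = 225
  FM04: 7 × 3 × 3 = 63
  FM05: 3 × 3 × 10 = 90
  FM06: 10 × 5 × 5 = 250
  FM07: 6 × 9 × 2 = 108
  FM08: 5 × 7 × 4 = 140
  FM09: 8 × 7 × 4 = 224
Sorted descending: 270, 252, 250, 225, 224, 140, 108, 90, 63.
The fourth-highest RPN is 225 (FM03).

225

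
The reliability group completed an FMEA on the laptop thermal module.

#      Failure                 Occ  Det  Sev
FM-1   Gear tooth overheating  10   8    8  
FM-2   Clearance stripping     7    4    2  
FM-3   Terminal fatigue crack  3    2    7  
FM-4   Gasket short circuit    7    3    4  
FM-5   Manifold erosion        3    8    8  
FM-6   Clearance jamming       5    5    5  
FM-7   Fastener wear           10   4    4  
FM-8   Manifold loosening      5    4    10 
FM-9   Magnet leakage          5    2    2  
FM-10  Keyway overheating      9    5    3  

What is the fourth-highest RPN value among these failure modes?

RPN = Severity × Occurrence × Detection:
  FM-1: 8 × 10 × 8 = 640
  FM-2: 2 × 7 × 4 = 56
  FM-3: 7 × 3 × 2 = 42
  FM-4: 4 × 7 × 3 = 84
  FM-5: 8 × 3 × 8 = 192
  FM-6: 5 × 5 × 5 = 125
  FM-7: 4 × 10 × 4 = 160
  FM-8: 10 × 5 × 4 = 200
  FM-9: 2 × 5 × 2 = 20
  FM-10: 3 × 9 × 5 = 135
Sorted descending: 640, 200, 192, 160, 135, 125, 84, 56, 42, 20.
The fourth-highest RPN is 160 (FM-7).

160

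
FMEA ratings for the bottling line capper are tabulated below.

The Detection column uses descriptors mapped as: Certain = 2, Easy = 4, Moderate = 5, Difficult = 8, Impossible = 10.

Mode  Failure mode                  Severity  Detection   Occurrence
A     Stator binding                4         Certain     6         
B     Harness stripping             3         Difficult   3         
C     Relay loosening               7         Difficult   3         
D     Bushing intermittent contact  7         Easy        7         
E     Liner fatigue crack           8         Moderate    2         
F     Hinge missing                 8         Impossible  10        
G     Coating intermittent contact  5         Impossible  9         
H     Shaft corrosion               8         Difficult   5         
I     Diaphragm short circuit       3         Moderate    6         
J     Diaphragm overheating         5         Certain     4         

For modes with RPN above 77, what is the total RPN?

2104

RPN = Severity × Occurrence × Detection:
  A: 4 × 6 × 2 = 48
  B: 3 × 3 × 8 = 72
  C: 7 × 3 × 8 = 168
  D: 7 × 7 × 4 = 196
  E: 8 × 2 × 5 = 80
  F: 8 × 10 × 10 = 800
  G: 5 × 9 × 10 = 450
  H: 8 × 5 × 8 = 320
  I: 3 × 6 × 5 = 90
  J: 5 × 4 × 2 = 40
RPN > 77: C (168), D (196), E (80), F (800), G (450), H (320), I (90).
Sum: 168 + 196 + 80 + 800 + 450 + 320 + 90 = 2104.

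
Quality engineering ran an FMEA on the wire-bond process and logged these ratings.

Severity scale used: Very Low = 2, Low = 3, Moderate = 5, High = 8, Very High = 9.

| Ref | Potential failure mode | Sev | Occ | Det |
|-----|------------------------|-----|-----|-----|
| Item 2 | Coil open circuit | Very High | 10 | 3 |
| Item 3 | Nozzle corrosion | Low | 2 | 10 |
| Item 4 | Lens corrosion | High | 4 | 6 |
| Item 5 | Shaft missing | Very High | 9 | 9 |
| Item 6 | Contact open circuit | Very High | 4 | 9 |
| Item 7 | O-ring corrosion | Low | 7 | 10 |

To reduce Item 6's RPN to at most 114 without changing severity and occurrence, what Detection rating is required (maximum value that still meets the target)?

Item 6: S=9, O=4, D=9 → current RPN = 324.
Fixed product = 36. Need 36 × D ≤ 114, so D ≤ 114/36 = 3.17.
Maximum integer Detection rating = 3 (gives RPN 108; D=4 would give 144 > 114).

3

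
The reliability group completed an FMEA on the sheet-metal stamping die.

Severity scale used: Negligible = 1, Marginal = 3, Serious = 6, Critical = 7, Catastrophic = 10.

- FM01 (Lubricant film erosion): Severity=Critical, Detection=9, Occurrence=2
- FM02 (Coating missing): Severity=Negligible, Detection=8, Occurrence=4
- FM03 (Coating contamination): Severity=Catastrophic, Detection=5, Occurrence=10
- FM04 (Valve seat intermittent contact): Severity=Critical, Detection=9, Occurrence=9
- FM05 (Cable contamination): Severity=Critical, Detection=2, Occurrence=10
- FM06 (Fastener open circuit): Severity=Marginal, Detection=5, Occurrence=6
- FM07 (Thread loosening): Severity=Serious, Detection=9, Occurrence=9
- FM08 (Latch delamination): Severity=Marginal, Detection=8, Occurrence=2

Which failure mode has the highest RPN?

FM04

RPN = Severity × Occurrence × Detection:
  FM01: 7 × 2 × 9 = 126
  FM02: 1 × 4 × 8 = 32
  FM03: 10 × 10 × 5 = 500
  FM04: 7 × 9 × 9 = 567
  FM05: 7 × 10 × 2 = 140
  FM06: 3 × 6 × 5 = 90
  FM07: 6 × 9 × 9 = 486
  FM08: 3 × 2 × 8 = 48
Highest RPN is 567 → FM04.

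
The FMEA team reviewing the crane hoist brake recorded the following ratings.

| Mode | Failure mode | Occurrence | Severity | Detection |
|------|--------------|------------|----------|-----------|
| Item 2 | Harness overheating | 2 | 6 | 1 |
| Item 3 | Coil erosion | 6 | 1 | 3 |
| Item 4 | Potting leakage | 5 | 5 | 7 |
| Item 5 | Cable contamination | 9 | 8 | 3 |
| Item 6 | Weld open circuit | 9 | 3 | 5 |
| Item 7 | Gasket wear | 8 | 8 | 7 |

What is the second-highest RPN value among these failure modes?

RPN = Severity × Occurrence × Detection:
  Item 2: 6 × 2 × 1 = 12
  Item 3: 1 × 6 × 3 = 18
  Item 4: 5 × 5 × 7 = 175
  Item 5: 8 × 9 × 3 = 216
  Item 6: 3 × 9 × 5 = 135
  Item 7: 8 × 8 × 7 = 448
Sorted descending: 448, 216, 175, 135, 18, 12.
The second-highest RPN is 216 (Item 5).

216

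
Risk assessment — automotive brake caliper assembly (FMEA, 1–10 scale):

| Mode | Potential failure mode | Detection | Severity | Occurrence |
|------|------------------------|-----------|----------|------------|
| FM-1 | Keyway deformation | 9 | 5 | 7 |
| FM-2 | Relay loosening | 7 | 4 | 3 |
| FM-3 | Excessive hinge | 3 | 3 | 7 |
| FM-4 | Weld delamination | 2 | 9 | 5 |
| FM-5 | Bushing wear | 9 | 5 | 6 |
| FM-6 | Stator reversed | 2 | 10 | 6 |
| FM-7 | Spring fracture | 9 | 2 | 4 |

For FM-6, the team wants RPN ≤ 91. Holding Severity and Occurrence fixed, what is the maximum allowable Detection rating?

FM-6: S=10, O=6, D=2 → current RPN = 120.
Fixed product = 60. Need 60 × D ≤ 91, so D ≤ 91/60 = 1.52.
Maximum integer Detection rating = 1 (gives RPN 60; D=2 would give 120 > 91).

1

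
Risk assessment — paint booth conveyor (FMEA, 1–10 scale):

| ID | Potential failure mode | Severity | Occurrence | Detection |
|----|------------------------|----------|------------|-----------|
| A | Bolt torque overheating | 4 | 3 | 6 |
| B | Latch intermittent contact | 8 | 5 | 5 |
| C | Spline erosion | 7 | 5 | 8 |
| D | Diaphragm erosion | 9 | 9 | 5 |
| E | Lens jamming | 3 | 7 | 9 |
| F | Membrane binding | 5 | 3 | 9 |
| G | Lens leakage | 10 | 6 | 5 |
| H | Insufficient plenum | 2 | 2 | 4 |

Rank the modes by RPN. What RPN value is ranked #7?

RPN = Severity × Occurrence × Detection:
  A: 4 × 3 × 6 = 72
  B: 8 × 5 × 5 = 200
  C: 7 × 5 × 8 = 280
  D: 9 × 9 × 5 = 405
  E: 3 × 7 × 9 = 189
  F: 5 × 3 × 9 = 135
  G: 10 × 6 × 5 = 300
  H: 2 × 2 × 4 = 16
Sorted descending: 405, 300, 280, 200, 189, 135, 72, 16.
The seventh-highest RPN is 72 (A).

72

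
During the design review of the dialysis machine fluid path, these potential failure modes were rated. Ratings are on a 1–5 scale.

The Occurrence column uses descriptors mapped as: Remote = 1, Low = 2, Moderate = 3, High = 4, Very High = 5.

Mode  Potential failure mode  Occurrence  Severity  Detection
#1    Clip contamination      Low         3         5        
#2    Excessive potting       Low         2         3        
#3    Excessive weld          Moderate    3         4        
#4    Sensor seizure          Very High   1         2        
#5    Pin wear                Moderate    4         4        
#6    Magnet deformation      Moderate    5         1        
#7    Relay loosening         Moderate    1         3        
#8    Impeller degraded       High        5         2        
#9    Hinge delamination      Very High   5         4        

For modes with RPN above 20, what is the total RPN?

254

RPN = Severity × Occurrence × Detection:
  #1: 3 × 2 × 5 = 30
  #2: 2 × 2 × 3 = 12
  #3: 3 × 3 × 4 = 36
  #4: 1 × 5 × 2 = 10
  #5: 4 × 3 × 4 = 48
  #6: 5 × 3 × 1 = 15
  #7: 1 × 3 × 3 = 9
  #8: 5 × 4 × 2 = 40
  #9: 5 × 5 × 4 = 100
RPN > 20: #1 (30), #3 (36), #5 (48), #8 (40), #9 (100).
Sum: 30 + 36 + 48 + 40 + 100 = 254.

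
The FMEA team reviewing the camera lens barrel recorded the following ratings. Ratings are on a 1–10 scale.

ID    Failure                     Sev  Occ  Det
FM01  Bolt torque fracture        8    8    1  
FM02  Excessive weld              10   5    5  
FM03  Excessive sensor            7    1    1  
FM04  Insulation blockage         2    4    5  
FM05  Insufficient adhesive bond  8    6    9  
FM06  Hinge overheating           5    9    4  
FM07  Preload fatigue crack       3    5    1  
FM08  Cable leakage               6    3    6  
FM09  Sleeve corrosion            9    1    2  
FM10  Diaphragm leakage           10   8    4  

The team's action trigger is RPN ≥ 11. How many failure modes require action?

RPN = Severity × Occurrence × Detection:
  FM01: 8 × 8 × 1 = 64
  FM02: 10 × 5 × 5 = 250
  FM03: 7 × 1 × 1 = 7
  FM04: 2 × 4 × 5 = 40
  FM05: 8 × 6 × 9 = 432
  FM06: 5 × 9 × 4 = 180
  FM07: 3 × 5 × 1 = 15
  FM08: 6 × 3 × 6 = 108
  FM09: 9 × 1 × 2 = 18
  FM10: 10 × 8 × 4 = 320
Modes with RPN ≥ 11: FM01 (64), FM02 (250), FM04 (40), FM05 (432), FM06 (180), FM07 (15), FM08 (108), FM09 (18), FM10 (320) → 9.

9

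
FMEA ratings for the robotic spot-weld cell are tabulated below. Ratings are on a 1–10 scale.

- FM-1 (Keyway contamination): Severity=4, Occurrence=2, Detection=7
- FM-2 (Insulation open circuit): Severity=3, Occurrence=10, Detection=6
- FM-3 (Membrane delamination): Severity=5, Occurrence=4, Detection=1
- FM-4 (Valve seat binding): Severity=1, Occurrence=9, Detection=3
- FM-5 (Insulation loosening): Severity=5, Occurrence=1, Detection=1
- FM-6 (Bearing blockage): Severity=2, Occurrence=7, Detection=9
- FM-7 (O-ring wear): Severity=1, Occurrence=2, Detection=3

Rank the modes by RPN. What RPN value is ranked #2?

RPN = Severity × Occurrence × Detection:
  FM-1: 4 × 2 × 7 = 56
  FM-2: 3 × 10 × 6 = 180
  FM-3: 5 × 4 × 1 = 20
  FM-4: 1 × 9 × 3 = 27
  FM-5: 5 × 1 × 1 = 5
  FM-6: 2 × 7 × 9 = 126
  FM-7: 1 × 2 × 3 = 6
Sorted descending: 180, 126, 56, 27, 20, 6, 5.
The second-highest RPN is 126 (FM-6).

126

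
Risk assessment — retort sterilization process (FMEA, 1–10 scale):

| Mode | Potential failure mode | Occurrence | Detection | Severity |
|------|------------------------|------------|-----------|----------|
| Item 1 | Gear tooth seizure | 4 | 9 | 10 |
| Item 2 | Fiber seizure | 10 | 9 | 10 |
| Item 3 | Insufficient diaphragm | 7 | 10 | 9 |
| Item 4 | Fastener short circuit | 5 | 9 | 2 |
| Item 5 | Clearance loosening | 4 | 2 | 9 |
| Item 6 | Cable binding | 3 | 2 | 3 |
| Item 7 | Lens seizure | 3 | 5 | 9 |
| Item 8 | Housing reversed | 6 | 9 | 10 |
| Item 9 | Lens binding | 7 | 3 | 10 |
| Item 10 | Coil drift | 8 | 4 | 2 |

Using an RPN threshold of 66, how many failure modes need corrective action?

RPN = Severity × Occurrence × Detection:
  Item 1: 10 × 4 × 9 = 360
  Item 2: 10 × 10 × 9 = 900
  Item 3: 9 × 7 × 10 = 630
  Item 4: 2 × 5 × 9 = 90
  Item 5: 9 × 4 × 2 = 72
  Item 6: 3 × 3 × 2 = 18
  Item 7: 9 × 3 × 5 = 135
  Item 8: 10 × 6 × 9 = 540
  Item 9: 10 × 7 × 3 = 210
  Item 10: 2 × 8 × 4 = 64
Modes with RPN ≥ 66: Item 1 (360), Item 2 (900), Item 3 (630), Item 4 (90), Item 5 (72), Item 7 (135), Item 8 (540), Item 9 (210) → 8.

8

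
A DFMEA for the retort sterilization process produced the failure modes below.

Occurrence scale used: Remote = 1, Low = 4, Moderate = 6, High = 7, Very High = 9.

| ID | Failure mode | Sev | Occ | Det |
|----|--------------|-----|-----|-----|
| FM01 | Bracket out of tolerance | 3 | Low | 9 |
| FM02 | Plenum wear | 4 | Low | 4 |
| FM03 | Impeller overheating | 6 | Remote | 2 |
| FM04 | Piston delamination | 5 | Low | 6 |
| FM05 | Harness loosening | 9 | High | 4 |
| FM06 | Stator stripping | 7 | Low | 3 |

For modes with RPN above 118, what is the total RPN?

372

RPN = Severity × Occurrence × Detection:
  FM01: 3 × 4 × 9 = 108
  FM02: 4 × 4 × 4 = 64
  FM03: 6 × 1 × 2 = 12
  FM04: 5 × 4 × 6 = 120
  FM05: 9 × 7 × 4 = 252
  FM06: 7 × 4 × 3 = 84
RPN > 118: FM04 (120), FM05 (252).
Sum: 120 + 252 = 372.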